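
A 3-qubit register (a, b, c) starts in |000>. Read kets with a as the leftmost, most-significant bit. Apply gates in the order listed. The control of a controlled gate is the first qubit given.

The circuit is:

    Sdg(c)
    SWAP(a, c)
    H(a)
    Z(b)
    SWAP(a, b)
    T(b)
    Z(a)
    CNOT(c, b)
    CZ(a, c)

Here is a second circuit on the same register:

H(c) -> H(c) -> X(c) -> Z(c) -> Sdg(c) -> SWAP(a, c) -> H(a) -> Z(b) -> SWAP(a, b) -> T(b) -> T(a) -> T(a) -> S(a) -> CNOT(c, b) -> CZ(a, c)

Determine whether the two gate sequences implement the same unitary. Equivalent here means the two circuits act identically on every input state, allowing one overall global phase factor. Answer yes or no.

No — the two circuits implement different unitaries, even allowing a global phase.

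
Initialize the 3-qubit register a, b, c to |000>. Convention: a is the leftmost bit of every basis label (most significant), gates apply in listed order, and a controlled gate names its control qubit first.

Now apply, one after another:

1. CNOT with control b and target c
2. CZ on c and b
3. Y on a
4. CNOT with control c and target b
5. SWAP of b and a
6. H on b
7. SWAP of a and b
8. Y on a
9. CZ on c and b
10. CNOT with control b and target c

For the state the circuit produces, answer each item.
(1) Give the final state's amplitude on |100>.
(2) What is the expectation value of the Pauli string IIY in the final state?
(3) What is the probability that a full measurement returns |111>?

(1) The final state's coefficient on |100> equals -sqrt(2)/2.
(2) In the final state, IIY has expectation 0.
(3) Outcome |111> occurs with probability 0.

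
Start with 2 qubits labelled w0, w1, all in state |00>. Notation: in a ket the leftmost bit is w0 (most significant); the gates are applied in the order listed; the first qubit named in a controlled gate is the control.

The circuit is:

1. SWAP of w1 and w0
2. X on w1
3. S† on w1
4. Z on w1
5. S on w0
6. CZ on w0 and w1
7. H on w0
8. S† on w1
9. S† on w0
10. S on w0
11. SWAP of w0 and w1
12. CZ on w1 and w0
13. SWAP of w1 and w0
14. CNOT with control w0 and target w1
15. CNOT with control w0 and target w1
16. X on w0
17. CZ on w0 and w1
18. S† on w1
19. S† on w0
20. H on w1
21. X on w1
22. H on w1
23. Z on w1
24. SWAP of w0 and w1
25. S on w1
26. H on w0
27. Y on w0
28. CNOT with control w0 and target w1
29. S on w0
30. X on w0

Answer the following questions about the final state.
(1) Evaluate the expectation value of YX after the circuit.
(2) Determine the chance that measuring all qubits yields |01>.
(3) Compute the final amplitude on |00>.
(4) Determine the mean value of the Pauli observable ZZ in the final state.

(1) The observable YX averages to -1. Key observation: steps 20-23 multiply out to the identity, so the circuit reduces to the remaining gates.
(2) The probability of measuring |01> is 1/4.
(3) The amplitude on |00> is -I/2.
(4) The observable ZZ averages to 0.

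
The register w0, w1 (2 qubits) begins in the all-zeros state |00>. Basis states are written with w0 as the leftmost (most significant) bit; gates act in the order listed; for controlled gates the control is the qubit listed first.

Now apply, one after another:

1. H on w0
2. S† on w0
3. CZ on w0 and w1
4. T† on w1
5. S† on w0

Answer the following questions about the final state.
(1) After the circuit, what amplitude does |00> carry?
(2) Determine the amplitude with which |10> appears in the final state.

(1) The final state's coefficient on |00> equals sqrt(2)/2.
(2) The amplitude on |10> is -sqrt(2)/2.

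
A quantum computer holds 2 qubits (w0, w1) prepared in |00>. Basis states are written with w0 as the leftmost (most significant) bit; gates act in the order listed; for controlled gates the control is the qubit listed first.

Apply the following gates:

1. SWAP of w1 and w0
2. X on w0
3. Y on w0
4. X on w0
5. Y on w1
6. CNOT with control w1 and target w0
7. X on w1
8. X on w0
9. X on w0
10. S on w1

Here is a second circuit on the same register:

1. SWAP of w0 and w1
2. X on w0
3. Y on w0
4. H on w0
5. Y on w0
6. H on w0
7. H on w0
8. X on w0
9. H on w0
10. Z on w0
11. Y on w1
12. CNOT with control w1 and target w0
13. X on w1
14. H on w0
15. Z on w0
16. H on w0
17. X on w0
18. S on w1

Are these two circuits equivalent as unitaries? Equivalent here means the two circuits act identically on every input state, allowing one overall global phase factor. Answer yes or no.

No — the two circuits implement different unitaries, even allowing a global phase.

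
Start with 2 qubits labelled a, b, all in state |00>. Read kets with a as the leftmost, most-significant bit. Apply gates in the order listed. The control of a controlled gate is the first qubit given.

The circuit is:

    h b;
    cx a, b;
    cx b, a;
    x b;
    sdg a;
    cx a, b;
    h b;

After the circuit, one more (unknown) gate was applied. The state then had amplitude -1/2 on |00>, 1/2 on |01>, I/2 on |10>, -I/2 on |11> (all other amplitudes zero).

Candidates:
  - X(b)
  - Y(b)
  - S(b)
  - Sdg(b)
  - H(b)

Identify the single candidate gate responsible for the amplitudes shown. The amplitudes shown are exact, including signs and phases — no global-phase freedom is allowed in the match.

It was X(b) that produced the state shown.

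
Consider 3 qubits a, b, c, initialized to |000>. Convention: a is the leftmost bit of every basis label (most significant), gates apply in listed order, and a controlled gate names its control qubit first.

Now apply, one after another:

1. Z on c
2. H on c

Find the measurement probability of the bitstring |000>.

Outcome |000> occurs with probability 1/2.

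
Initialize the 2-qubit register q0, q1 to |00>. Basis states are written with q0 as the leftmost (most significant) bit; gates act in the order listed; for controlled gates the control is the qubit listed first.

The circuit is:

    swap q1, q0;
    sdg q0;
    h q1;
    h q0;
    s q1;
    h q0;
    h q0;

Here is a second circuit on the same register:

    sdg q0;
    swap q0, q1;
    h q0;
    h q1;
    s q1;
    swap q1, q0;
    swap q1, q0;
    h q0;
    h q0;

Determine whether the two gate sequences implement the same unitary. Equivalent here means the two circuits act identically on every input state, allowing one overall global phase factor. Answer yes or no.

No, they are not equivalent — no single phase factor reconciles the two unitaries.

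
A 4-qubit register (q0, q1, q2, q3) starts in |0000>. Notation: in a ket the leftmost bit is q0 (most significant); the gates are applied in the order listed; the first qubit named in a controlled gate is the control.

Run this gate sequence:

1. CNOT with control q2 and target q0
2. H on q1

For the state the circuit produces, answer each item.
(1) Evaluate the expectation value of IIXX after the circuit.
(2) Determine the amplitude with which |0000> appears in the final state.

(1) The expectation value of IIXX is 0.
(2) The final state's coefficient on |0000> equals sqrt(2)/2.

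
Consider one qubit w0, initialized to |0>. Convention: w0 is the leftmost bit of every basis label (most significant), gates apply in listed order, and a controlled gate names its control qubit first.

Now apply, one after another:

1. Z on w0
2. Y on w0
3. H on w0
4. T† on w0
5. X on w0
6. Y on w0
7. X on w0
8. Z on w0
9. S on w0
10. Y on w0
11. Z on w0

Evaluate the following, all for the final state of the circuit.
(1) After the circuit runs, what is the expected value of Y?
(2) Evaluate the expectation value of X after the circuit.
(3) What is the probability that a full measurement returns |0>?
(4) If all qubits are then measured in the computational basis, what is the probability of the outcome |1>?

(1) The expectation value of Y is sqrt(2)/2.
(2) The expectation value of X is sqrt(2)/2.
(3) A full measurement returns |0> with probability 1/2.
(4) The probability of measuring |1> is 1/2.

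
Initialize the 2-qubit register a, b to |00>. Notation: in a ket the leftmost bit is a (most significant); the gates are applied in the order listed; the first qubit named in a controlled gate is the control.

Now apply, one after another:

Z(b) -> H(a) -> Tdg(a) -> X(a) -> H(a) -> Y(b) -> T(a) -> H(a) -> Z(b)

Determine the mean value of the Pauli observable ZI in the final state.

The expectation value of ZI is 1/2.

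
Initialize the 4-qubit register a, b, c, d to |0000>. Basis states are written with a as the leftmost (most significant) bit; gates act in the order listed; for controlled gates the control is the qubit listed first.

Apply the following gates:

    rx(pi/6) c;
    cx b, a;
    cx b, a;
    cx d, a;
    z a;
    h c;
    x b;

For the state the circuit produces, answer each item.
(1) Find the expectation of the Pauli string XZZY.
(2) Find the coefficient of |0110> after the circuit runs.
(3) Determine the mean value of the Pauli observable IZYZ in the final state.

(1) The expectation value of XZZY is 0.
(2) The amplitude on |0110> is (1 - I)*(1 + sqrt(3)*I)/4.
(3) The observable IZYZ averages to -1/2.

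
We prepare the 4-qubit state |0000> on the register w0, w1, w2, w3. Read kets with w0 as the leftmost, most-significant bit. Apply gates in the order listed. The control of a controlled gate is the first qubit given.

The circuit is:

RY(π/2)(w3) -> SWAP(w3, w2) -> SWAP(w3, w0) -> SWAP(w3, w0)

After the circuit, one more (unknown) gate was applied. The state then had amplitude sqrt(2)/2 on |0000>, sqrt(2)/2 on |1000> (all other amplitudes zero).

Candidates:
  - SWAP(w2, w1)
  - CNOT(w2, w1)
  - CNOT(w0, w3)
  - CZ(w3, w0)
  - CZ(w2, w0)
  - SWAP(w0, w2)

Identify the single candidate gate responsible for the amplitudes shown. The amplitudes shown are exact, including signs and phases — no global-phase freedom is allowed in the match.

The applied gate was SWAP(w0, w2). Key observation: steps 3-4 multiply out to the identity, so the circuit reduces to the remaining gates.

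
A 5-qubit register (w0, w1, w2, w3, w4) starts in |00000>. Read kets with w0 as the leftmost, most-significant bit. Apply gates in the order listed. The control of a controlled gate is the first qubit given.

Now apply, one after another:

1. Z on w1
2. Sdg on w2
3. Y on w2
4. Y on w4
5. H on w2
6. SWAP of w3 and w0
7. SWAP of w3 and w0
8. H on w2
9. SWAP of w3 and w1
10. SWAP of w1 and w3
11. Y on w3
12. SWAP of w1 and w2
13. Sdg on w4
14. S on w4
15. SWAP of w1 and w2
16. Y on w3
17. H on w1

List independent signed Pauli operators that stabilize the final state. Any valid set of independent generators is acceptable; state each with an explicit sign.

One valid set of independent stabilizer generators is +IXIII, +ZIIII, -IIZII, +IIIZI, -IIIIZ (any independent generating set of the same group is equally correct). Key observation: the block from step 11 through step 16 cancels to the identity and can be dropped.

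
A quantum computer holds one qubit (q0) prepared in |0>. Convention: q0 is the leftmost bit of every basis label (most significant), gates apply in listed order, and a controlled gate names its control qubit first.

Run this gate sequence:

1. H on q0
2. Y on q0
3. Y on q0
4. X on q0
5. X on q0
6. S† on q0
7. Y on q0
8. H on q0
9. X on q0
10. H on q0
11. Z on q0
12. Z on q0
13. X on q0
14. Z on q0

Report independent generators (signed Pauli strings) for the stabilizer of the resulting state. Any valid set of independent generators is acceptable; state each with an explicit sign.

The final state is stabilized by the group generated by +Y; other independent generating sets are equally valid. Key observation: the block from step 8 through step 11 cancels to the identity and can be dropped.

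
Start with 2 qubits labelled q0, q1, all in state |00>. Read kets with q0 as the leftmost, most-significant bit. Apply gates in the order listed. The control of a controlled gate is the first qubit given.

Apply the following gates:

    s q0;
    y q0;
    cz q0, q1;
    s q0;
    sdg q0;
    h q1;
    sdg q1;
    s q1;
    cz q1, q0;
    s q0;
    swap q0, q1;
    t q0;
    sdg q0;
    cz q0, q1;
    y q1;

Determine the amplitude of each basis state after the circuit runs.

The final amplitudes are sqrt(2)*I/2 on |00>, 0 on |01>, sqrt(2)*exp(I*pi/4)/2 on |10>, 0 on |11>.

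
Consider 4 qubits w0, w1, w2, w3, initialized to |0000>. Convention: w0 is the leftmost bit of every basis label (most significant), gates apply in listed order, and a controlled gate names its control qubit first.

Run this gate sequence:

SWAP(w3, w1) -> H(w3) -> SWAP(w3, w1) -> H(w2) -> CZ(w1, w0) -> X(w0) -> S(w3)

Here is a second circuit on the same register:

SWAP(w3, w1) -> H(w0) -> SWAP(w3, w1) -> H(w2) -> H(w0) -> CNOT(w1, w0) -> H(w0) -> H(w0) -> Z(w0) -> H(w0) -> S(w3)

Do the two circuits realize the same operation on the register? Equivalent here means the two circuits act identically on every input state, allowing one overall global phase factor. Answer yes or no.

No — the two circuits implement different unitaries, even allowing a global phase.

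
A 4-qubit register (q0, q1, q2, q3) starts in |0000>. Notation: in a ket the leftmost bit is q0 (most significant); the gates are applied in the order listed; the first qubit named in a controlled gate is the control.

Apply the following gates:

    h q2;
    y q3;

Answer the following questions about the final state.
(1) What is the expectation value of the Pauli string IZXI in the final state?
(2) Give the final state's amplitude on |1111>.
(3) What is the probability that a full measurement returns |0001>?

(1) In the final state, IZXI has expectation 1.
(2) The amplitude on |1111> is 0.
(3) Outcome |0001> occurs with probability 1/2.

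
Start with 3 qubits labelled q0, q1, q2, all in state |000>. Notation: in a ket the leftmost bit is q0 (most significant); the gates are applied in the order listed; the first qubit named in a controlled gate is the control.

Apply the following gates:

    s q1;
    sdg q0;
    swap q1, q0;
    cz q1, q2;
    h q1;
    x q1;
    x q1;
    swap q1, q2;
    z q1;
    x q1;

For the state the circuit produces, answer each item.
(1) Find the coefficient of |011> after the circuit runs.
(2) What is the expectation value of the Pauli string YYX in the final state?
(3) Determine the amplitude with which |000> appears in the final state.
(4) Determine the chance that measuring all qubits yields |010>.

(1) |011> carries amplitude sqrt(2)/2 in the final state. Key observation: gates 6-7 undo each other exactly, leaving only the rest of the circuit to track.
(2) The observable YYX averages to 0.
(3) The amplitude on |000> is 0.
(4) Outcome |010> occurs with probability 1/2.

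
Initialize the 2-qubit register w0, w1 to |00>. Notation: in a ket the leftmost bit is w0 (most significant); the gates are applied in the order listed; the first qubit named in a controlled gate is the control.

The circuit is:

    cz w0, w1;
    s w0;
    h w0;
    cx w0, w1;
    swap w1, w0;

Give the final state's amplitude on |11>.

|11> carries amplitude sqrt(2)/2 in the final state.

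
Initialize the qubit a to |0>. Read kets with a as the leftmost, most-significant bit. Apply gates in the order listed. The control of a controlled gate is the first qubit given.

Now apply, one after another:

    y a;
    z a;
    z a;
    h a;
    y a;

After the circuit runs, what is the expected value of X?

The observable X averages to 1.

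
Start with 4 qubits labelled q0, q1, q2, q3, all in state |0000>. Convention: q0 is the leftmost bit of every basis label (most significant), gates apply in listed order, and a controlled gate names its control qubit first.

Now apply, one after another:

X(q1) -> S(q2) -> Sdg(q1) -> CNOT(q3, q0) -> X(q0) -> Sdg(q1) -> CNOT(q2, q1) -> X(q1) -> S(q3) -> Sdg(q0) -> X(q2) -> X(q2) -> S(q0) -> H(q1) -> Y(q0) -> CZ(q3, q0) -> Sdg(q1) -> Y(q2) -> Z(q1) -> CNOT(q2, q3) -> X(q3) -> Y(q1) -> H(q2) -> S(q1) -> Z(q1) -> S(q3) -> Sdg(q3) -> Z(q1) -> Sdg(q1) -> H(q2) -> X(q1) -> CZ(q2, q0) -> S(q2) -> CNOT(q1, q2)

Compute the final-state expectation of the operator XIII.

The expectation value of XIII is 0. Key observation: the block from step 23 through step 30 cancels to the identity and can be dropped.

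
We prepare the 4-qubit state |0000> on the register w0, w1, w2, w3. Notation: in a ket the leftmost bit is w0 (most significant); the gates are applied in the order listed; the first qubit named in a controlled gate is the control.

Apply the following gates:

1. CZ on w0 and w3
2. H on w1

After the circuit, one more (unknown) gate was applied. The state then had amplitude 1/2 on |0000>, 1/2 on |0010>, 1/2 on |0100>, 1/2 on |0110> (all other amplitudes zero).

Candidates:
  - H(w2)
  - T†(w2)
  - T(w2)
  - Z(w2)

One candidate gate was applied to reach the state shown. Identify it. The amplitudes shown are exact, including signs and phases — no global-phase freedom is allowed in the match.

The applied gate was H(w2).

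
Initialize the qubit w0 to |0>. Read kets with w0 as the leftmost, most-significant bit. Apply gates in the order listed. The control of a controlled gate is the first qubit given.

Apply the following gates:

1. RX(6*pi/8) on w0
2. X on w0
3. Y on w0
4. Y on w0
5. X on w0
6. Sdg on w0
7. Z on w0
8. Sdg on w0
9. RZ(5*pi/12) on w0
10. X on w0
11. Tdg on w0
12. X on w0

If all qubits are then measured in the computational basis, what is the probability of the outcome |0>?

The probability of measuring |0> is 1/2 - sqrt(2)/4. Key observation: the block from step 2 through step 5 cancels to the identity and can be dropped.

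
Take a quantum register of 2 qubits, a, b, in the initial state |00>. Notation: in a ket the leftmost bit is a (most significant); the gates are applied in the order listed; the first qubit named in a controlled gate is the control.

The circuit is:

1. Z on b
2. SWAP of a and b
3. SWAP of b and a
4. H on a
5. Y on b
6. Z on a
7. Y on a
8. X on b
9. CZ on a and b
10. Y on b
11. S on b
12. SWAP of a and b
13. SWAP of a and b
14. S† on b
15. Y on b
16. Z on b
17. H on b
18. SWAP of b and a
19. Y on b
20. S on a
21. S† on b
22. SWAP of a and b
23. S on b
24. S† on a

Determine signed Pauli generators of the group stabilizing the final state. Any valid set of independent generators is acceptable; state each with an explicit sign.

The stabilizer group can be generated by +XI, -IX, among other valid generating sets. Key observation: steps 10-15 multiply out to the identity, so the circuit reduces to the remaining gates.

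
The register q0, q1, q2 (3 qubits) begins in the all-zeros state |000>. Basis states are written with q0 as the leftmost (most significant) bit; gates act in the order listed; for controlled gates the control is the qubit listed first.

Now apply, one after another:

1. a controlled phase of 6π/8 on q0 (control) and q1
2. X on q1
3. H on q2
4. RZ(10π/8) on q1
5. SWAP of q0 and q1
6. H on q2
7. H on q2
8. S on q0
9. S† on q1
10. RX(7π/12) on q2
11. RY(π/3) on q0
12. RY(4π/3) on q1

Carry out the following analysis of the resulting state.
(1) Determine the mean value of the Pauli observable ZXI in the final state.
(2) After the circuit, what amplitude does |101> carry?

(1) In the final state, ZXI has expectation sqrt(3)/4. Key observation: steps 6-7 multiply out to the identity, so the circuit reduces to the remaining gates.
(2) The amplitude on |101> is -sqrt(6*sqrt(2) + 12)*exp(5*I*pi/8)/32 - 3*sqrt(4 - 2*sqrt(2))*exp(5*I*pi/8)/32 - sqrt(12 - 6*sqrt(2))*exp(I*pi/8)/32 + 3*sqrt(2*sqrt(2) + 4)*exp(I*pi/8)/32.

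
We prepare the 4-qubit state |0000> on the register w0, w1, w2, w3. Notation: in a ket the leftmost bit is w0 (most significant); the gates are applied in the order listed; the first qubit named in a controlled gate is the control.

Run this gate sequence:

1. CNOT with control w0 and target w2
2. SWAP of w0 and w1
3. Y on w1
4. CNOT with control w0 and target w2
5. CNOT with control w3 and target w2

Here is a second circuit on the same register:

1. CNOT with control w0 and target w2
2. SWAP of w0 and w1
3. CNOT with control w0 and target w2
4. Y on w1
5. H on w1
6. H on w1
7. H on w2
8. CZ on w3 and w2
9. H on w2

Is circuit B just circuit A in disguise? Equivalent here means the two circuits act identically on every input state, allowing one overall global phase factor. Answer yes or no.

Yes — the two circuits implement the same unitary up to a global phase.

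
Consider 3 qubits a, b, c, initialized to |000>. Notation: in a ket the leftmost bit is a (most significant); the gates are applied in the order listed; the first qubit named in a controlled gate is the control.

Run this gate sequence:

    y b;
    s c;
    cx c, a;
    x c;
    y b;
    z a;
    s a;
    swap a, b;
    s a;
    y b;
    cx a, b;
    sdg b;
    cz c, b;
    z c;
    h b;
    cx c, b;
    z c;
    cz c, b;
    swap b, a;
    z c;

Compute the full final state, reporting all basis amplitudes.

The final amplitudes are -sqrt(2)/2 on |001>, -sqrt(2)/2 on |101>, and 0 on every other basis state.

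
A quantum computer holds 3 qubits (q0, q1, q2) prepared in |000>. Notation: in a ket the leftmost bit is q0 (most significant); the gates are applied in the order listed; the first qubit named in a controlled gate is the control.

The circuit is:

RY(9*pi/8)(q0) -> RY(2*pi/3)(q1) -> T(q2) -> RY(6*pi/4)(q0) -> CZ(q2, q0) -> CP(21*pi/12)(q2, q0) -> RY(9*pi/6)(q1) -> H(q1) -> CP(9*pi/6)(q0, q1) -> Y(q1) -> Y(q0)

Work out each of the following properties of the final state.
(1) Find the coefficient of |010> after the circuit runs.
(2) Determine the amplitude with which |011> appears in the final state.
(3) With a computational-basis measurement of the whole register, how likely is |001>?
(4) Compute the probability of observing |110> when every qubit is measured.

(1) The final state's coefficient on |010> equals sqrt(3)*sin(5*pi/16)/2.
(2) |011> carries amplitude 0 in the final state.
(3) The probability of measuring |001> is 0.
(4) A full measurement returns |110> with probability 3/8 - 3*sqrt(2 - sqrt(2))/16.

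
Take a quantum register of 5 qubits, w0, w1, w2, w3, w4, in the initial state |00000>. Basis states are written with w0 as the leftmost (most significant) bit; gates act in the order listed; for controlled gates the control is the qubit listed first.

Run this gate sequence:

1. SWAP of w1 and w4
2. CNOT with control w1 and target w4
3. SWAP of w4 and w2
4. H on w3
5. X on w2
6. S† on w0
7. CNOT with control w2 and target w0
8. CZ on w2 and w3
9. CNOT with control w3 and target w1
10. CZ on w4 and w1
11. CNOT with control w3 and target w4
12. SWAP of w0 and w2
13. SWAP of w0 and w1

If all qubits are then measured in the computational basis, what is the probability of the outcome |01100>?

A full measurement returns |01100> with probability 1/2.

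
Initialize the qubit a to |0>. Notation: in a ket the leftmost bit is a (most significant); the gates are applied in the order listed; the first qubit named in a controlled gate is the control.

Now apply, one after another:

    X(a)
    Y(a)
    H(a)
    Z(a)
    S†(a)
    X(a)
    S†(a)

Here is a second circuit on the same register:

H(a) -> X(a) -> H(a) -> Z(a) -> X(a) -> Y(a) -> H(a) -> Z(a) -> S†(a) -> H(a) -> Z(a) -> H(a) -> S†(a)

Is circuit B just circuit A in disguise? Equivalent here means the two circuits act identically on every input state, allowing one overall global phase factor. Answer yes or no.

Yes — the two circuits implement the same unitary up to a global phase.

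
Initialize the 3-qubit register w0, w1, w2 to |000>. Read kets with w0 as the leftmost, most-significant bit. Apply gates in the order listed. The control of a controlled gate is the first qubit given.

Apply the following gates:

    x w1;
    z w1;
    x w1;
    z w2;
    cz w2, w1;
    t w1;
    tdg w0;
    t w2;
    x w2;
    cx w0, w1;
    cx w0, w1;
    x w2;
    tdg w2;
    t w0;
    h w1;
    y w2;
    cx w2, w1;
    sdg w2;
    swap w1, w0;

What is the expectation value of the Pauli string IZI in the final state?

In the final state, IZI has expectation 1. Key observation: the block from step 7 through step 14 cancels to the identity and can be dropped.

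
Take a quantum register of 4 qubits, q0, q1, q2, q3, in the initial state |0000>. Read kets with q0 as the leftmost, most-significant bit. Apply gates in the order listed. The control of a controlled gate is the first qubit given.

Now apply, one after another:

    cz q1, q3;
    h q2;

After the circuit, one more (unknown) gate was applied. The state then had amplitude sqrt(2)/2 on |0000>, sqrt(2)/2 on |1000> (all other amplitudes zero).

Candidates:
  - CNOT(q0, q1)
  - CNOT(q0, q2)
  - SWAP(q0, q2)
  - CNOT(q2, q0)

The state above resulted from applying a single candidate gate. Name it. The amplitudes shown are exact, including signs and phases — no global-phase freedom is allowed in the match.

The applied gate was SWAP(q0, q2).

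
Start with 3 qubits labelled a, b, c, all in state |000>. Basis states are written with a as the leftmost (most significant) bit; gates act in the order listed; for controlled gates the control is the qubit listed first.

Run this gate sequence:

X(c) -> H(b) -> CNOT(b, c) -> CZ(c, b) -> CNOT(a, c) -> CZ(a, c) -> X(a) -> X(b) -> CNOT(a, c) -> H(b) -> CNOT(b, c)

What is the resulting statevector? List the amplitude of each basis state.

The final amplitudes are 0 on |000>, 0 on |001>, 0 on |010>, 0 on |011>, 1/2 on |100>, 1/2 on |101>, 1/2 on |110>, -1/2 on |111>.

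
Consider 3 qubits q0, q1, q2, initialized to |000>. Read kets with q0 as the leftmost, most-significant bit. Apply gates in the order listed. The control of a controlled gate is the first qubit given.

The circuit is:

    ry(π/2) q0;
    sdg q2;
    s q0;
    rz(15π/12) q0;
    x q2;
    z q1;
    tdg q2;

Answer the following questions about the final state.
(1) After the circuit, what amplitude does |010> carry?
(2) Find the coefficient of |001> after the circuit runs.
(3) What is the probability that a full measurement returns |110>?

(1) |010> carries amplitude 0 in the final state.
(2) The amplitude on |001> is -sqrt(2)*exp(I*pi/8)/2.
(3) The probability of measuring |110> is 0.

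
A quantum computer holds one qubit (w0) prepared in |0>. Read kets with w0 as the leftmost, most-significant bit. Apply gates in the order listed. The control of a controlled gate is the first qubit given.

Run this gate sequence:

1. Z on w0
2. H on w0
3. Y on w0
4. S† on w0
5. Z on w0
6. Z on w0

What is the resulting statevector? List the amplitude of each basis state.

The resulting statevector has amplitude -sqrt(2)*I/2 on |0>, sqrt(2)/2 on |1>.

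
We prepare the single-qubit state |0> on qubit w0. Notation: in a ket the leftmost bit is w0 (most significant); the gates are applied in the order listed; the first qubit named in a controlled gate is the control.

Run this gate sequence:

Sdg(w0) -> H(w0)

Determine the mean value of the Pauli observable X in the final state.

In the final state, X has expectation 1.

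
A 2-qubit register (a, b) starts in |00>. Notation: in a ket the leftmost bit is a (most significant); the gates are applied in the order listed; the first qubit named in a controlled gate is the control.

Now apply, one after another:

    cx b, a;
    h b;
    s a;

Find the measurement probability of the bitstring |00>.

A full measurement returns |00> with probability 1/2.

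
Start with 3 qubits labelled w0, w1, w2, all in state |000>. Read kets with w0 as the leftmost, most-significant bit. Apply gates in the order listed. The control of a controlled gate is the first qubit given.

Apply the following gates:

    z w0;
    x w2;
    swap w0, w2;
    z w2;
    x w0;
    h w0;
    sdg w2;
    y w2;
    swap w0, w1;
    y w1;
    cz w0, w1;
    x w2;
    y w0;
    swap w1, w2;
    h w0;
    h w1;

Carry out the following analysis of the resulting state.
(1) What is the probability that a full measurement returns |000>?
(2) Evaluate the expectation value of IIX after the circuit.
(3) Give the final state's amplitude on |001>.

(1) The probability of measuring |000> is 1/8.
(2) In the final state, IIX has expectation -1.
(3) The final state's coefficient on |001> equals -sqrt(2)*I/4.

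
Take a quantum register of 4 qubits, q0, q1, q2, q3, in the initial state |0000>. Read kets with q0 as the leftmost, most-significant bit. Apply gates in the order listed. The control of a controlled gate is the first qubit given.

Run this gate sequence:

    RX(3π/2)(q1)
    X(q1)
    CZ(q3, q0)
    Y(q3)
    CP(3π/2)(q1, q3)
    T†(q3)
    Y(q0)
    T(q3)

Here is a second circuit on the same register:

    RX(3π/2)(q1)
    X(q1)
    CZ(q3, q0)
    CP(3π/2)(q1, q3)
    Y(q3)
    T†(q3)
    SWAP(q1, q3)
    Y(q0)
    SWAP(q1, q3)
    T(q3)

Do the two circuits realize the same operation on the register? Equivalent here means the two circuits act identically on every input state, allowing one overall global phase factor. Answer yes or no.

No — the two circuits implement different unitaries, even allowing a global phase.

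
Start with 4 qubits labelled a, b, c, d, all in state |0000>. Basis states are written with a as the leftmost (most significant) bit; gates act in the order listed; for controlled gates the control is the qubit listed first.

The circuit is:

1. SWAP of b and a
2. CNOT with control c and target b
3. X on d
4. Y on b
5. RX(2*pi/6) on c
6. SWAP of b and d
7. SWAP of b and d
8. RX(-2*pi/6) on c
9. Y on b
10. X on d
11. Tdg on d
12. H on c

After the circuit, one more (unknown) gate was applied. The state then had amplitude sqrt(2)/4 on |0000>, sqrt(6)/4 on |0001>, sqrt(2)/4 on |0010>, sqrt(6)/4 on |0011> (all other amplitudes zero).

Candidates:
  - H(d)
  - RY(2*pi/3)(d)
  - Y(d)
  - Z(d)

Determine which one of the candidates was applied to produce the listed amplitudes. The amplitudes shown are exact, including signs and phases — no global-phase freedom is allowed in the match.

The unique candidate consistent with the amplitudes is RY(2*pi/3)(d). Key observation: steps 3-10 multiply out to the identity, so the circuit reduces to the remaining gates.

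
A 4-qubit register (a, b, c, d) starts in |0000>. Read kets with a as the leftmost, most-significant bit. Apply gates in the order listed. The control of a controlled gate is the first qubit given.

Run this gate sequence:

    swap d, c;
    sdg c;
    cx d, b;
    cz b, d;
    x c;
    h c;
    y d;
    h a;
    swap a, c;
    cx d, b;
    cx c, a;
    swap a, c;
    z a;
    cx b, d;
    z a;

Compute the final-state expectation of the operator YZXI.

In the final state, YZXI has expectation 0.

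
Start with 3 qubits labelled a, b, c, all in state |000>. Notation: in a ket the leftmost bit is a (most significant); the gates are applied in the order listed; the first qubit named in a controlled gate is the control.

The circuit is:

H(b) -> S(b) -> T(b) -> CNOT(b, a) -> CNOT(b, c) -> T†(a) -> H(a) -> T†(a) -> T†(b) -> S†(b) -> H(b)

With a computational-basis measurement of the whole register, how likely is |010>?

Outcome |010> occurs with probability 1/8.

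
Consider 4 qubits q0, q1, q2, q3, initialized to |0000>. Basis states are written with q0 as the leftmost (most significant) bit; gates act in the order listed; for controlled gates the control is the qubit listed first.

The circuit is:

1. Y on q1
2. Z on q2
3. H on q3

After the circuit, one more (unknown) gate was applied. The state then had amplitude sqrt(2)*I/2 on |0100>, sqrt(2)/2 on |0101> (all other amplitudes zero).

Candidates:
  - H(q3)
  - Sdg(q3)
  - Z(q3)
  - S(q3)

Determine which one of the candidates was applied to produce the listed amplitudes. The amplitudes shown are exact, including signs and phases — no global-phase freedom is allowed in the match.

The applied gate was Sdg(q3).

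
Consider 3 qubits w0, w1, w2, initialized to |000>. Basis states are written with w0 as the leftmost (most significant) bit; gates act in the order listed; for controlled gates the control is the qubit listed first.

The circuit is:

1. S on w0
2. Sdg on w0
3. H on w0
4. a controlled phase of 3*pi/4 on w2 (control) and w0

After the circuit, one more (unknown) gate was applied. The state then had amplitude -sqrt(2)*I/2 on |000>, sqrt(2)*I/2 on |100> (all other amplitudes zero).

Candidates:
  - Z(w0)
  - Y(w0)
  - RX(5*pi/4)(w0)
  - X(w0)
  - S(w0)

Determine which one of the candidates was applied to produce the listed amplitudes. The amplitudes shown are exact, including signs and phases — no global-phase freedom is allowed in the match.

It was Y(w0) that produced the state shown. Key observation: the block from step 1 through step 2 cancels to the identity and can be dropped.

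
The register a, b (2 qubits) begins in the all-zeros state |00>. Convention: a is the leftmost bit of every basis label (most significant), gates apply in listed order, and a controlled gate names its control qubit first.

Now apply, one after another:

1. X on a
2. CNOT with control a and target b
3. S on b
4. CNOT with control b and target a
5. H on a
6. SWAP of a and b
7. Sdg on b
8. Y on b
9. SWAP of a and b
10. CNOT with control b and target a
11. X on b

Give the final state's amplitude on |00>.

The final state's coefficient on |00> equals -sqrt(2)/2.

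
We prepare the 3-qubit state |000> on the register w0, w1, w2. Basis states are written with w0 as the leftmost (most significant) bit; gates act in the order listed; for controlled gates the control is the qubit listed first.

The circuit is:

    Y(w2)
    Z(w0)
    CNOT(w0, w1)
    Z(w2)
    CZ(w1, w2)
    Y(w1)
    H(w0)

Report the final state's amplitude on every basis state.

The final amplitudes are sqrt(2)/2 on |011>, sqrt(2)/2 on |111>, and 0 on every other basis state.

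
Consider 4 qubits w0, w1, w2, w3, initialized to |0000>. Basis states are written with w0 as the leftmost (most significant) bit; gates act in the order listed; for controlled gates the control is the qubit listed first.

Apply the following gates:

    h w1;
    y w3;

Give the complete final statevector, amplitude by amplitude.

The final amplitudes are sqrt(2)*I/2 on |0001>, sqrt(2)*I/2 on |0101>, and 0 on every other basis state.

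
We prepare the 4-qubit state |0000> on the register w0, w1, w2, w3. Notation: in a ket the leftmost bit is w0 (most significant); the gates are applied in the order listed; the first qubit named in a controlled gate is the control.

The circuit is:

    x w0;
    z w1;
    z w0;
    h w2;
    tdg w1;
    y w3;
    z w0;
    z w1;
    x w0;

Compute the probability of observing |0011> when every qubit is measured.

Outcome |0011> occurs with probability 1/2.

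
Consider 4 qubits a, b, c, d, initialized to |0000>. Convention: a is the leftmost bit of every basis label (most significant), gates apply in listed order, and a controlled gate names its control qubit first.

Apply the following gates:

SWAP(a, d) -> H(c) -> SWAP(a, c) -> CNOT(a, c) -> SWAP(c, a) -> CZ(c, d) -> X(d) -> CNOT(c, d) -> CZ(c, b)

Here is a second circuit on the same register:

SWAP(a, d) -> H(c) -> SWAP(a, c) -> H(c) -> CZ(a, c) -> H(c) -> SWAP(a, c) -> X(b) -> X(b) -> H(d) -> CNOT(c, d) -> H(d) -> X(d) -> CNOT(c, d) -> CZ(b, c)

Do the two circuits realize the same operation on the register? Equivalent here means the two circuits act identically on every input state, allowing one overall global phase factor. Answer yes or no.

Yes: on every input state the two circuits agree up to one overall phase factor.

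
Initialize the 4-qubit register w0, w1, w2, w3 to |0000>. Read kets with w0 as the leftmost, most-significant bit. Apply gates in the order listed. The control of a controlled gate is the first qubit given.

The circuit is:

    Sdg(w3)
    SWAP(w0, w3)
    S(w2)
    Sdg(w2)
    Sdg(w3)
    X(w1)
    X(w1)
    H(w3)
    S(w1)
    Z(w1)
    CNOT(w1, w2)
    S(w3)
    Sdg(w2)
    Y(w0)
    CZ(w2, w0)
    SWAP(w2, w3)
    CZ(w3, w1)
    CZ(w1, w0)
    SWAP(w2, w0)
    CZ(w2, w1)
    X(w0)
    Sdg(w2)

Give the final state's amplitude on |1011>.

|1011> carries amplitude 0 in the final state. Key observation: gates 3-4 undo each other exactly, leaving only the rest of the circuit to track.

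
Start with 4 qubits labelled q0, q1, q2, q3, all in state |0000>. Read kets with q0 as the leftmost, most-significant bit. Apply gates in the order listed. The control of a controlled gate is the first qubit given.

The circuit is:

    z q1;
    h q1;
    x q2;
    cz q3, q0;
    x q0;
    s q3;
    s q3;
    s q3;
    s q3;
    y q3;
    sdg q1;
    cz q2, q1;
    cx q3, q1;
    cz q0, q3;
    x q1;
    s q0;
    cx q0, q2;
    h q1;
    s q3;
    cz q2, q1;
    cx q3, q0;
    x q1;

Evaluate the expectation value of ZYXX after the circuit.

In the final state, ZYXX has expectation 0.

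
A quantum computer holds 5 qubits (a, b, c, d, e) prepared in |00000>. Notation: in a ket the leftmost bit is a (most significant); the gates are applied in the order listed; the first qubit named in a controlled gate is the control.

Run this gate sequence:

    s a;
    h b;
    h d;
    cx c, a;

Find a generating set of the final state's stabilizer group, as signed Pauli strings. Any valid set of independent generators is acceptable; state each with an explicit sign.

The final state is stabilized by the group generated by +IXIII, +IIIXI, +ZIIII, +IIZII, +IIIIZ; other independent generating sets are equally valid.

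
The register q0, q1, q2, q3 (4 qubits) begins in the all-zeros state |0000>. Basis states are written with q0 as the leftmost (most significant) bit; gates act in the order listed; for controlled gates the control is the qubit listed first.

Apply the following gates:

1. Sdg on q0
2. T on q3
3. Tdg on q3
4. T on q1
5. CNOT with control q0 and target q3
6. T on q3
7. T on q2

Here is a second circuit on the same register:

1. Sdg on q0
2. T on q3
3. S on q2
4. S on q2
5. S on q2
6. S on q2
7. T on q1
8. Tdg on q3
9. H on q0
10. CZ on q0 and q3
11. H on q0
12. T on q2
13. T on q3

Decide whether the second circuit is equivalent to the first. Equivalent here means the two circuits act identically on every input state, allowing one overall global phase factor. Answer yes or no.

No — the two circuits implement different unitaries, even allowing a global phase.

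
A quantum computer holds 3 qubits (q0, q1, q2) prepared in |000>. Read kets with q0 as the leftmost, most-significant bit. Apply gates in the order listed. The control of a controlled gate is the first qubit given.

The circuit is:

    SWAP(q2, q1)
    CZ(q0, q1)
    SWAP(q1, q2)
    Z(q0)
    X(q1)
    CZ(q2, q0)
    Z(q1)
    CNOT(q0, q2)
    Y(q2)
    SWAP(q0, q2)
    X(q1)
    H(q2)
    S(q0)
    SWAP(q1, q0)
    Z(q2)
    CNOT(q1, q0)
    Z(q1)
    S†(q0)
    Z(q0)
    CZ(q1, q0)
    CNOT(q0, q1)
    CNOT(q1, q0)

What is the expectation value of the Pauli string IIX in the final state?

The expectation value of IIX is -1.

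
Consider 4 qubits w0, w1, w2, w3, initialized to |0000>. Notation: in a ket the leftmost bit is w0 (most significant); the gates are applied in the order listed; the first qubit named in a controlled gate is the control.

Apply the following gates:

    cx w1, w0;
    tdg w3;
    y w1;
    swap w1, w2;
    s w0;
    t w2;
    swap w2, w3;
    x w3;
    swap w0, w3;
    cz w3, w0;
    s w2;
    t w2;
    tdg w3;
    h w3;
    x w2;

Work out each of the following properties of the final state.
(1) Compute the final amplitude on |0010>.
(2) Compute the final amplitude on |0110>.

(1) |0010> carries amplitude sqrt(2)*exp(3*I*pi/4)/2 in the final state.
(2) |0110> carries amplitude 0 in the final state.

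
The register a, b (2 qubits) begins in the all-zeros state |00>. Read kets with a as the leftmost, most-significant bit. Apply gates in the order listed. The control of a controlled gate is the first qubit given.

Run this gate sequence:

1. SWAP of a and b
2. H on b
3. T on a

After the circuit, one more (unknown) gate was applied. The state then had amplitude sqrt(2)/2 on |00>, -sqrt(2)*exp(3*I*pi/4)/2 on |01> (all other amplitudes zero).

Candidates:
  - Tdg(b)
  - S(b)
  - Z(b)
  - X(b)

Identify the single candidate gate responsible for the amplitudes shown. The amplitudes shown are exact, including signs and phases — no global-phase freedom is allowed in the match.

The unique candidate consistent with the amplitudes is Tdg(b).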